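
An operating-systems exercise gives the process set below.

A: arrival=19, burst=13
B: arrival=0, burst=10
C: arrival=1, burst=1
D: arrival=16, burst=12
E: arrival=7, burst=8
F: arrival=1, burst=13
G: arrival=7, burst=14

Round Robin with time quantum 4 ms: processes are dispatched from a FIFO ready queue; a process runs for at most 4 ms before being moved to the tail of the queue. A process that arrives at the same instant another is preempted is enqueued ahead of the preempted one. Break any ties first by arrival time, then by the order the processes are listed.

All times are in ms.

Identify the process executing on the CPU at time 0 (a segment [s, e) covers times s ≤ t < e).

B

Timeline: | B 0-4 | C 4-5 | F 5-9 | B 9-13 | E 13-17 | G 17-21 | F 21-25 | B 25-27 | D 27-31 | E 31-35 | A 35-39 | G 39-43 | F 43-47 | D 47-51 | A 51-55 | G 55-59 | F 59-60 | D 60-64 | A 64-68 | G 68-70 | A 70-71 |
Completion: A=71  B=27  C=5  D=64  E=35  F=60  G=70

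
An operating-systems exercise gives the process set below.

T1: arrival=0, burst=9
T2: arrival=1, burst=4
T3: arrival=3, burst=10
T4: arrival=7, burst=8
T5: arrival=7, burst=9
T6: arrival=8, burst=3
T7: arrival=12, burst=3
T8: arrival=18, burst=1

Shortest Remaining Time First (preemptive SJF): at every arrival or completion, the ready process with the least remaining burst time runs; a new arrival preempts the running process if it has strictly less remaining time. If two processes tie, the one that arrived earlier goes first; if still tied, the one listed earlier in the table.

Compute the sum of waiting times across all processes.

Gantt: | T1 0-1 | T2 1-5 | T1 5-8 | T6 8-11 | T1 11-12 | T7 12-15 | T1 15-19 | T8 19-20 | T4 20-28 | T5 28-37 | T3 37-47 |
Completion: T1=19  T2=5  T3=47  T4=28  T5=37  T6=11  T7=15  T8=20
Turnaround (C−A): T1=19  T2=4  T3=44  T4=21  T5=30  T6=3  T7=3  T8=2
Waiting = turnaround − burst: T1=10, T2=0, T3=34, T4=13, T5=21, T6=0, T7=0, T8=1
Total waiting = 10 + 0 + 34 + 13 + 21 + 0 + 0 + 1 = 79

79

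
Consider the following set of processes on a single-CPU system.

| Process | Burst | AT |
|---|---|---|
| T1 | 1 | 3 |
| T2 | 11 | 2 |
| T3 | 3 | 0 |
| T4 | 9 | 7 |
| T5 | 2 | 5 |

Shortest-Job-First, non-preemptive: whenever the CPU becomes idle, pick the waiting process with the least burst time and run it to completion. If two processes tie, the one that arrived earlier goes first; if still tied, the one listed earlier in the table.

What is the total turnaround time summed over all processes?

48

Schedule: | T3 0-3 | T1 3-4 | T2 4-15 | T5 15-17 | T4 17-26 |
Completion: T1=4  T2=15  T3=3  T4=26  T5=17
Turnaround = completion − arrival: T1=1, T2=13, T3=3, T4=19, T5=12
Total turnaround = 1 + 13 + 3 + 19 + 12 = 48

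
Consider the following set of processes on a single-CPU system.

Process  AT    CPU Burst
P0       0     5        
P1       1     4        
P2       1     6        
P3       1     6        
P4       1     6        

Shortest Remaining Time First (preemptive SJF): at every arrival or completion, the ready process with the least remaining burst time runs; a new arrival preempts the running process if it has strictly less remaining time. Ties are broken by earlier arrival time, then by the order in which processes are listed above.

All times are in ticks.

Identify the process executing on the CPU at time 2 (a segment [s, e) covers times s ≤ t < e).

Gantt: | P0 0-5 | P1 5-9 | P2 9-15 | P3 15-21 | P4 21-27 |
Completion: P0=5  P1=9  P2=15  P3=21  P4=27
Turnaround (C−A): P0=5  P1=8  P2=14  P3=20  P4=26

P0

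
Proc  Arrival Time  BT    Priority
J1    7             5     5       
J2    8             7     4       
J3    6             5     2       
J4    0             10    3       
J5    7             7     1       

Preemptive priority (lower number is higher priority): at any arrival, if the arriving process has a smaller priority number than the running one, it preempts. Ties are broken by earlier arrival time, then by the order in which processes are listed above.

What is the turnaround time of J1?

Schedule: | J4 0-6 | J3 6-7 | J5 7-14 | J3 14-18 | J4 18-22 | J2 22-29 | J1 29-34 |
Completion: J1=34  J2=29  J3=18  J4=22  J5=14
Turnaround (C−A): J1=27  J2=21  J3=12  J4=22  J5=7
Turnaround(J1) = completion − arrival = 34 − 7 = 27

27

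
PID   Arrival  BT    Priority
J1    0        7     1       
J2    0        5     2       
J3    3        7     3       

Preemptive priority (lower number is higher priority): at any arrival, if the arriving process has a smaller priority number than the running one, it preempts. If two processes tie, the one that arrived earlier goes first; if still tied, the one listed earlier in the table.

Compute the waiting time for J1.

0

Schedule: | J1 0-7 | J2 7-12 | J3 12-19 |
Completion: J1=7  J2=12  J3=19
Waiting(J1) = turnaround − burst = 7 − 7 = 0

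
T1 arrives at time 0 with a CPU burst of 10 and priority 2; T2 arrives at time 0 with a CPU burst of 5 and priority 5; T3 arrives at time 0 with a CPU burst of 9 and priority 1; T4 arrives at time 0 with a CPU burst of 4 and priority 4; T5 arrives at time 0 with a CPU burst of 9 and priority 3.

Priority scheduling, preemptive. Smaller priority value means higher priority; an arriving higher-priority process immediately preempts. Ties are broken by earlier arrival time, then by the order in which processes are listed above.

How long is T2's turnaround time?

37

Gantt: | T3 0-9 | T1 9-19 | T5 19-28 | T4 28-32 | T2 32-37 |
Completion: T1=19  T2=37  T3=9  T4=32  T5=28
Turnaround (C−A): T1=19  T2=37  T3=9  T4=32  T5=28
Turnaround(T2) = completion − arrival = 37 − 0 = 37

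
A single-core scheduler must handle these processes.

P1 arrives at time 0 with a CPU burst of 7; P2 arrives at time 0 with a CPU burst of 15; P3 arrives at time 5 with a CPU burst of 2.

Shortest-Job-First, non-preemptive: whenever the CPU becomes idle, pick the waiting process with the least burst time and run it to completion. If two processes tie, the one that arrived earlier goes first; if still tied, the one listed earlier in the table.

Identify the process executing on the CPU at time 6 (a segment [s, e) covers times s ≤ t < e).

Schedule: | P1 0-7 | P3 7-9 | P2 9-24 |
Completion: P1=7  P2=24  P3=9

P1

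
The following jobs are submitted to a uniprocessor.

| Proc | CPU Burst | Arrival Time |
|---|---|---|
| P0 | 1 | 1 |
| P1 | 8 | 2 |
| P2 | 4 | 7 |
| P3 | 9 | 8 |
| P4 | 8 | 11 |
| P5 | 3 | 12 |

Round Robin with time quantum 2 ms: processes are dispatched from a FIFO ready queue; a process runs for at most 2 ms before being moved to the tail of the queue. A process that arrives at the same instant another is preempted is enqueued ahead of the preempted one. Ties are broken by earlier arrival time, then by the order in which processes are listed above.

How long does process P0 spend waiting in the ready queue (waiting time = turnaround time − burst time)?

Timeline: | idle 0-1 | P0 1-2 | P1 2-8 | P2 8-10 | P3 10-12 | P1 12-14 | P2 14-16 | P4 16-18 | P5 18-20 | P3 20-22 | P4 22-24 | P5 24-25 | P3 25-27 | P4 27-29 | P3 29-31 | P4 31-33 | P3 33-34 |
Completion: P0=2  P1=14  P2=16  P3=34  P4=33  P5=25
Turnaround (C−A): P0=1  P1=12  P2=9  P3=26  P4=22  P5=13
Waiting(P0) = turnaround − burst = 1 − 1 = 0

0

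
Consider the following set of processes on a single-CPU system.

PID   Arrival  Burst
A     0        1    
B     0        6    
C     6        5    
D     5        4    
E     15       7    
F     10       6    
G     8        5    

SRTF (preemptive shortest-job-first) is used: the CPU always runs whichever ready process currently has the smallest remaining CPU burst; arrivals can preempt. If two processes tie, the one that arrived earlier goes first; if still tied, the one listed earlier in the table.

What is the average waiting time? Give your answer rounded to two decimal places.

Gantt: | A 0-1 | B 1-7 | D 7-11 | C 11-16 | G 16-21 | F 21-27 | E 27-34 |
Completion: A=1  B=7  C=16  D=11  E=34  F=27  G=21
Turnaround (C−A): A=1  B=7  C=10  D=6  E=19  F=17  G=13
Waiting times: A=0, B=1, C=5, D=2, E=12, F=11, G=8
Average waiting = (0+1+5+2+12+11+8) / 7 = 39/7 = 5.57

5.57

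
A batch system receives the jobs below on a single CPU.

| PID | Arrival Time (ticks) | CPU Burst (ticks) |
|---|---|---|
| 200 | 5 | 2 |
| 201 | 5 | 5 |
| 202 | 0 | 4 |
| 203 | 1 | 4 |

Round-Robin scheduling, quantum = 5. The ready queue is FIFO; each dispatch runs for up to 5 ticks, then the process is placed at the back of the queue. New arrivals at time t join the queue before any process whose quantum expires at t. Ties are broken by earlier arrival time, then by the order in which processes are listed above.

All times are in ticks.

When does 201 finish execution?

Timeline: | 202 0-4 | 203 4-8 | 200 8-10 | 201 10-15 |
Completion: 200=10  201=15  202=4  203=8
Turnaround (C−A): 200=5  201=10  202=4  203=7

15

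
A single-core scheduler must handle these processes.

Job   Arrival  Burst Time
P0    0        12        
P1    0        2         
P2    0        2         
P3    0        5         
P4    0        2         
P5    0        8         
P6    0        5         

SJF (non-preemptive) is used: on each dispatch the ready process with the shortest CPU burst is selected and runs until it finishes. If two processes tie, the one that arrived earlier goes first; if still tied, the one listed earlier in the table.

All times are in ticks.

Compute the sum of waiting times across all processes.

Timeline: | P1 0-2 | P2 2-4 | P4 4-6 | P3 6-11 | P6 11-16 | P5 16-24 | P0 24-36 |
Completion: P0=36  P1=2  P2=4  P3=11  P4=6  P5=24  P6=16
Waiting = turnaround − burst: P0=24, P1=0, P2=2, P3=6, P4=4, P5=16, P6=11
Total waiting = 24 + 0 + 2 + 6 + 4 + 16 + 11 = 63

63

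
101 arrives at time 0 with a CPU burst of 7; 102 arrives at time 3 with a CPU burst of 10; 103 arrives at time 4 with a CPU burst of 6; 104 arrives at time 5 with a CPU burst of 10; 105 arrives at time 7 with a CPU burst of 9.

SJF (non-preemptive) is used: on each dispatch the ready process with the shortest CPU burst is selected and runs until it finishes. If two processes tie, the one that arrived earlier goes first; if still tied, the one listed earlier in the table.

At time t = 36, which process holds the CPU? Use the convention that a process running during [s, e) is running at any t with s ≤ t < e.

Timeline: | 101 0-7 | 103 7-13 | 105 13-22 | 102 22-32 | 104 32-42 |
Completion: 101=7  102=32  103=13  104=42  105=22
Turnaround (C−A): 101=7  102=29  103=9  104=37  105=15

104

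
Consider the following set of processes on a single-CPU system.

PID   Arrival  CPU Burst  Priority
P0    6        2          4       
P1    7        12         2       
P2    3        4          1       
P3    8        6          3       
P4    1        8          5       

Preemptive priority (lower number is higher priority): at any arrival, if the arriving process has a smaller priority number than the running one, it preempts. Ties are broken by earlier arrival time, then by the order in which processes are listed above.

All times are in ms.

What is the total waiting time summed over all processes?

54

Schedule: | idle 0-1 | P4 1-3 | P2 3-7 | P1 7-19 | P3 19-25 | P0 25-27 | P4 27-33 |
Completion: P0=27  P1=19  P2=7  P3=25  P4=33
Turnaround (C−A): P0=21  P1=12  P2=4  P3=17  P4=32
Waiting = turnaround − burst: P0=19, P1=0, P2=0, P3=11, P4=24
Total waiting = 19 + 0 + 0 + 11 + 24 = 54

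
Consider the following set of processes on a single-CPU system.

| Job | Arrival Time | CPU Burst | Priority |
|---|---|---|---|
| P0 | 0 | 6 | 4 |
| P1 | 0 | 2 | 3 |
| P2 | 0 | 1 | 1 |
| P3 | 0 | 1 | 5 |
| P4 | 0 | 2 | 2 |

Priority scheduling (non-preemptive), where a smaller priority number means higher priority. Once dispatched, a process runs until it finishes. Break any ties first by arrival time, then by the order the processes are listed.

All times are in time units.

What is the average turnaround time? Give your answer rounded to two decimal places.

6.40

Timeline: | P2 0-1 | P4 1-3 | P1 3-5 | P0 5-11 | P3 11-12 |
Completion: P0=11  P1=5  P2=1  P3=12  P4=3
Turnaround times: P0=11, P1=5, P2=1, P3=12, P4=3
Average turnaround = (11+5+1+12+3) / 5 = 32/5 = 6.40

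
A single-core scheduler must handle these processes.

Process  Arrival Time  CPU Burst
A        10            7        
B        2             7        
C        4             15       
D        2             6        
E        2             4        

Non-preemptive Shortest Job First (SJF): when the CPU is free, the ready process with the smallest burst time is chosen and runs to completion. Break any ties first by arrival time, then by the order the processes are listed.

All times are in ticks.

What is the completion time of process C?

Gantt: | idle 0-2 | E 2-6 | D 6-12 | B 12-19 | A 19-26 | C 26-41 |
Completion: A=26  B=19  C=41  D=12  E=6

41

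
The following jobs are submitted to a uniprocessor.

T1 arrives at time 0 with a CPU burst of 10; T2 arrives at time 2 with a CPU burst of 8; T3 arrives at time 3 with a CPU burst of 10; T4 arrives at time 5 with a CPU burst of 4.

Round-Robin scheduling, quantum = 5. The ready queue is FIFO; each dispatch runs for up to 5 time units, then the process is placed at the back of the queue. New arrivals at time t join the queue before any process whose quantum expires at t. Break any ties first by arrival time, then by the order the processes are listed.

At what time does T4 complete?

19

Schedule: | T1 0-5 | T2 5-10 | T3 10-15 | T4 15-19 | T1 19-24 | T2 24-27 | T3 27-32 |
Completion: T1=24  T2=27  T3=32  T4=19
Turnaround (C−A): T1=24  T2=25  T3=29  T4=14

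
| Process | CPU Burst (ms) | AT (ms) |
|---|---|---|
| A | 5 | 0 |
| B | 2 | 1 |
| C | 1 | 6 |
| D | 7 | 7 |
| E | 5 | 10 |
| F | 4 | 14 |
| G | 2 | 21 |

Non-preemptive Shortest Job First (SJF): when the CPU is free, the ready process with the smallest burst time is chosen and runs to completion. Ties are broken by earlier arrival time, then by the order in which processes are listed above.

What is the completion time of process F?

Timeline: | A 0-5 | B 5-7 | C 7-8 | D 8-15 | F 15-19 | E 19-24 | G 24-26 |
Completion: A=5  B=7  C=8  D=15  E=24  F=19  G=26

19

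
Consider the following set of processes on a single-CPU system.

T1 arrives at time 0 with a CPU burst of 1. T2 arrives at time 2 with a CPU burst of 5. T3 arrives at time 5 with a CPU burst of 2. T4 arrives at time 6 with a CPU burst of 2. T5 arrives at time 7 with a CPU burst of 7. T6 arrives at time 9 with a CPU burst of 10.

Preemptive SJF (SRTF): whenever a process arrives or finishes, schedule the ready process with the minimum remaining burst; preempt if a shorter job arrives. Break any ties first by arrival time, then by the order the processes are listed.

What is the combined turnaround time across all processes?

45

Timeline: | T1 0-1 | idle 1-2 | T2 2-7 | T3 7-9 | T4 9-11 | T5 11-18 | T6 18-28 |
Completion: T1=1  T2=7  T3=9  T4=11  T5=18  T6=28
Turnaround = completion − arrival: T1=1, T2=5, T3=4, T4=5, T5=11, T6=19
Total turnaround = 1 + 5 + 4 + 5 + 11 + 19 = 45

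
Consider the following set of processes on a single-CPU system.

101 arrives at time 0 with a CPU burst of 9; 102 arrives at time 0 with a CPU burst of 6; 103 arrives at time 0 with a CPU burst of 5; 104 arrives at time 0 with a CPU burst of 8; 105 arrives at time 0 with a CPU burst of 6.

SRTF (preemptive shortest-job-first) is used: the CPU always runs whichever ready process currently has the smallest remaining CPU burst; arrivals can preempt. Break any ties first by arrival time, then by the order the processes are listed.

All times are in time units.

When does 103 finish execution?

5

Gantt: | 103 0-5 | 102 5-11 | 105 11-17 | 104 17-25 | 101 25-34 |
Completion: 101=34  102=11  103=5  104=25  105=17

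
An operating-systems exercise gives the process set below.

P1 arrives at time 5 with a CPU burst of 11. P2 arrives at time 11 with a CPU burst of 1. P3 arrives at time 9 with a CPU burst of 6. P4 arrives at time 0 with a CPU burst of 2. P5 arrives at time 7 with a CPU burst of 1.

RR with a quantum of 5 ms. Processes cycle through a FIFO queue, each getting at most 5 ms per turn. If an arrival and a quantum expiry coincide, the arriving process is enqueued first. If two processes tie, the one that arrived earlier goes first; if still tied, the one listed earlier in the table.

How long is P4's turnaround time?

2

Timeline: | P4 0-2 | idle 2-5 | P1 5-10 | P5 10-11 | P3 11-16 | P1 16-21 | P2 21-22 | P3 22-23 | P1 23-24 |
Completion: P1=24  P2=22  P3=23  P4=2  P5=11
Turnaround (C−A): P1=19  P2=11  P3=14  P4=2  P5=4
Turnaround(P4) = completion − arrival = 2 − 0 = 2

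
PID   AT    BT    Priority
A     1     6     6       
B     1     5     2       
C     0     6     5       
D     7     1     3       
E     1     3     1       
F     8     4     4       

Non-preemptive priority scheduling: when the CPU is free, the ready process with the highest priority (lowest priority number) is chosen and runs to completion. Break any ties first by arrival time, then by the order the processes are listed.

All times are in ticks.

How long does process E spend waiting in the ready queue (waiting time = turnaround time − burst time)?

Gantt: | C 0-6 | E 6-9 | B 9-14 | D 14-15 | F 15-19 | A 19-25 |
Completion: A=25  B=14  C=6  D=15  E=9  F=19
Turnaround (C−A): A=24  B=13  C=6  D=8  E=8  F=11
Waiting(E) = turnaround − burst = 8 − 3 = 5

5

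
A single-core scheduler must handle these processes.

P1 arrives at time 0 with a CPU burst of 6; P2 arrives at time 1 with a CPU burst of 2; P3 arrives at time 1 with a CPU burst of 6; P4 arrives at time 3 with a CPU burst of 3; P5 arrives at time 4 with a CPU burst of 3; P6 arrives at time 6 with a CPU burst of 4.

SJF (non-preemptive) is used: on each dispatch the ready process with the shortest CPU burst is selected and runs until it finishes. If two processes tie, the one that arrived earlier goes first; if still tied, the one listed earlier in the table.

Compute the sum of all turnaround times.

66

Schedule: | P1 0-6 | P2 6-8 | P4 8-11 | P5 11-14 | P6 14-18 | P3 18-24 |
Completion: P1=6  P2=8  P3=24  P4=11  P5=14  P6=18
Turnaround = completion − arrival: P1=6, P2=7, P3=23, P4=8, P5=10, P6=12
Total turnaround = 6 + 7 + 23 + 8 + 10 + 12 = 66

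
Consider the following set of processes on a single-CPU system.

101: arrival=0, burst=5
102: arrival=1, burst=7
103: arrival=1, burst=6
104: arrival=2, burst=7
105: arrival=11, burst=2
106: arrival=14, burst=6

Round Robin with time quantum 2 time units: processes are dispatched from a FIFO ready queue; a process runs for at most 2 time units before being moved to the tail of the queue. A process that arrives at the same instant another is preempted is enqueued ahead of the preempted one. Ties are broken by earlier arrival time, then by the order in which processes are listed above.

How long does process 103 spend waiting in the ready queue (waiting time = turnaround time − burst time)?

Timeline: | 101 0-2 | 102 2-4 | 103 4-6 | 104 6-8 | 101 8-10 | 102 10-12 | 103 12-14 | 104 14-16 | 101 16-17 | 105 17-19 | 102 19-21 | 106 21-23 | 103 23-25 | 104 25-27 | 102 27-28 | 106 28-30 | 104 30-31 | 106 31-33 |
Completion: 101=17  102=28  103=25  104=31  105=19  106=33
Turnaround (C−A): 101=17  102=27  103=24  104=29  105=8  106=19
Waiting(103) = turnaround − burst = 24 − 6 = 18

18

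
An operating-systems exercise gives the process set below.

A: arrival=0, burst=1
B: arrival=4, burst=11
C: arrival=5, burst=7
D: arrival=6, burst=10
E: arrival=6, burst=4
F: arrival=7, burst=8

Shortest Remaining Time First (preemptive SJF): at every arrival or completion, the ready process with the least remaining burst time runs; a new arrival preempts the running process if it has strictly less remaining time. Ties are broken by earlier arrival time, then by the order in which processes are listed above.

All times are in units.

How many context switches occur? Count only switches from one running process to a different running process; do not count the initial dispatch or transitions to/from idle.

Gantt: | A 0-1 | idle 1-4 | B 4-5 | C 5-6 | E 6-10 | C 10-16 | F 16-24 | B 24-34 | D 34-44 |
Completion: A=1  B=34  C=16  D=44  E=10  F=24
Turnaround (C−A): A=1  B=30  C=11  D=38  E=4  F=17

6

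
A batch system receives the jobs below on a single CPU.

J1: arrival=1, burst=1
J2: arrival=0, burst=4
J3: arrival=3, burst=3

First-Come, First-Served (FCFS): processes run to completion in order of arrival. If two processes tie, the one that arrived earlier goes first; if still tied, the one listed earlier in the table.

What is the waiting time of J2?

0

Timeline: | J2 0-4 | J1 4-5 | J3 5-8 |
Completion: J1=5  J2=4  J3=8
Waiting(J2) = turnaround − burst = 4 − 4 = 0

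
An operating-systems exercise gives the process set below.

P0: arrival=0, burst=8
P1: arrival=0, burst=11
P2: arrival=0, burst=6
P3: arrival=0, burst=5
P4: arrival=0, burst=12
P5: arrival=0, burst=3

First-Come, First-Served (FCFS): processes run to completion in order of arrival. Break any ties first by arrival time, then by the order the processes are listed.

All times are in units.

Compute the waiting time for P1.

8

Timeline: | P0 0-8 | P1 8-19 | P2 19-25 | P3 25-30 | P4 30-42 | P5 42-45 |
Completion: P0=8  P1=19  P2=25  P3=30  P4=42  P5=45
Waiting(P1) = turnaround − burst = 19 − 11 = 8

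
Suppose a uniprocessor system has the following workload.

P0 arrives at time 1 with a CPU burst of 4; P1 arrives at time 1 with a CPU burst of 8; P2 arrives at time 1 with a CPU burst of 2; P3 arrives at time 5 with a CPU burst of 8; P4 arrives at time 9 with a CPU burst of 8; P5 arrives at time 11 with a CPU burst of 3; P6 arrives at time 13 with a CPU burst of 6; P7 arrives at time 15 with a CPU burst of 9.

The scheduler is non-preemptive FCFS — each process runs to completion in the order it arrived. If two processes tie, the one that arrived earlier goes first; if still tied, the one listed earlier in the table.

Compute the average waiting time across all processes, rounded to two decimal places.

Schedule: | idle 0-1 | P0 1-5 | P1 5-13 | P2 13-15 | P3 15-23 | P4 23-31 | P5 31-34 | P6 34-40 | P7 40-49 |
Completion: P0=5  P1=13  P2=15  P3=23  P4=31  P5=34  P6=40  P7=49
Waiting times: P0=0, P1=4, P2=12, P3=10, P4=14, P5=20, P6=21, P7=25
Average waiting = (0+4+12+10+14+20+21+25) / 8 = 106/8 = 13.25

13.25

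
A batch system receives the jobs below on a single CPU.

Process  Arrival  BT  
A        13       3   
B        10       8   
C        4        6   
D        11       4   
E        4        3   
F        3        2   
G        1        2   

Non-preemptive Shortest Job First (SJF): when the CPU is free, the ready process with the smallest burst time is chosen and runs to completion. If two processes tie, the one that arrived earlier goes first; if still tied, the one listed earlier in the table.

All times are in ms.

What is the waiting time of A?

Schedule: | idle 0-1 | G 1-3 | F 3-5 | E 5-8 | C 8-14 | A 14-17 | D 17-21 | B 21-29 |
Completion: A=17  B=29  C=14  D=21  E=8  F=5  G=3
Turnaround (C−A): A=4  B=19  C=10  D=10  E=4  F=2  G=2
Waiting(A) = turnaround − burst = 4 − 3 = 1

1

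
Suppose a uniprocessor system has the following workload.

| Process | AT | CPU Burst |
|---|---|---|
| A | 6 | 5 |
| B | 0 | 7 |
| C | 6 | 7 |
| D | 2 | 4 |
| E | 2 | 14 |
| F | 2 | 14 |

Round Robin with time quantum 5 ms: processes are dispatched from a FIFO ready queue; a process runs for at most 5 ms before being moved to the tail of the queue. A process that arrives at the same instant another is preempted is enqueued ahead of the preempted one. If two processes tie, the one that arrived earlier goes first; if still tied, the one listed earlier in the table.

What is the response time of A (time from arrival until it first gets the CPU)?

15

Timeline: | B 0-5 | D 5-9 | E 9-14 | F 14-19 | B 19-21 | A 21-26 | C 26-31 | E 31-36 | F 36-41 | C 41-43 | E 43-47 | F 47-51 |
Completion: A=26  B=21  C=43  D=9  E=47  F=51
Response(A) = first start − arrival = 21 − 6 = 15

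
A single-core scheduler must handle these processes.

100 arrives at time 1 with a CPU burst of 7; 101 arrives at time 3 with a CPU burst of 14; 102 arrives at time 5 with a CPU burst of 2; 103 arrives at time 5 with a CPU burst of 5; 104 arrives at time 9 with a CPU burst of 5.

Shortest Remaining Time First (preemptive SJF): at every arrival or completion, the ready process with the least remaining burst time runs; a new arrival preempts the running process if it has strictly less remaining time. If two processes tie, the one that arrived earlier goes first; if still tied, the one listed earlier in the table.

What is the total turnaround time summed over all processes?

63

Schedule: | idle 0-1 | 100 1-5 | 102 5-7 | 100 7-10 | 103 10-15 | 104 15-20 | 101 20-34 |
Completion: 100=10  101=34  102=7  103=15  104=20
Turnaround (C−A): 100=9  101=31  102=2  103=10  104=11
Turnaround = completion − arrival: 100=9, 101=31, 102=2, 103=10, 104=11
Total turnaround = 9 + 31 + 2 + 10 + 11 = 63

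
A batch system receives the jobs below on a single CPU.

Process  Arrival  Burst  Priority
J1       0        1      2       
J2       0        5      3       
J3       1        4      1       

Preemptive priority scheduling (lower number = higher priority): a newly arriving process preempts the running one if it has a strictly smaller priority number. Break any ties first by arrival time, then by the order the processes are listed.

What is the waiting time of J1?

0

Schedule: | J1 0-1 | J3 1-5 | J2 5-10 |
Completion: J1=1  J2=10  J3=5
Waiting(J1) = turnaround − burst = 1 − 1 = 0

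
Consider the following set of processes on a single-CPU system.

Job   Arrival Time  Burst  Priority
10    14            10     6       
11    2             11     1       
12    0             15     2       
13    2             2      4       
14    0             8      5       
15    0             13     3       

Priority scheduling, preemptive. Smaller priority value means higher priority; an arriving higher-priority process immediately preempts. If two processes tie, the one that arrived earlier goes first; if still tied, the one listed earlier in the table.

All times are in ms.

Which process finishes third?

15

Schedule: | 12 0-2 | 11 2-13 | 12 13-26 | 15 26-39 | 13 39-41 | 14 41-49 | 10 49-59 |
Completion: 10=59  11=13  12=26  13=41  14=49  15=39
Turnaround (C−A): 10=45  11=11  12=26  13=39  14=49  15=39
Finish order: 11 → 12 → 15 → 13 → 14 → 10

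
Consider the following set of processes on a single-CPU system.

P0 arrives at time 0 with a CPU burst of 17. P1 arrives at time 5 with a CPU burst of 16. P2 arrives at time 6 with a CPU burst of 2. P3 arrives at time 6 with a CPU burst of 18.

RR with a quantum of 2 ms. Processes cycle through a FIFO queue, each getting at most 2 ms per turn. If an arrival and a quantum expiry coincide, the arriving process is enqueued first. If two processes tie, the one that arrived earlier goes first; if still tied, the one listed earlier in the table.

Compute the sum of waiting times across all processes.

85

Gantt: | P0 0-6 | P1 6-8 | P2 8-10 | P3 10-12 | P0 12-14 | P1 14-16 | P3 16-18 | P0 18-20 | P1 20-22 | P3 22-24 | P0 24-26 | P1 26-28 | P3 28-30 | P0 30-32 | P1 32-34 | P3 34-36 | P0 36-38 | P1 38-40 | P3 40-42 | P0 42-43 | P1 43-45 | P3 45-47 | P1 47-49 | P3 49-53 |
Completion: P0=43  P1=49  P2=10  P3=53
Turnaround (C−A): P0=43  P1=44  P2=4  P3=47
Waiting = turnaround − burst: P0=26, P1=28, P2=2, P3=29
Total waiting = 26 + 28 + 2 + 29 = 85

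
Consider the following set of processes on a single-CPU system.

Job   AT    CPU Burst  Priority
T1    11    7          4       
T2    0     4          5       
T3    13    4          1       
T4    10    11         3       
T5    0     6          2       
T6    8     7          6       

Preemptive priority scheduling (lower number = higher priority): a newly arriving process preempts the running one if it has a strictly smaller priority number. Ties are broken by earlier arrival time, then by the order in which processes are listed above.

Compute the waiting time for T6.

24

Gantt: | T5 0-6 | T2 6-10 | T4 10-13 | T3 13-17 | T4 17-25 | T1 25-32 | T6 32-39 |
Completion: T1=32  T2=10  T3=17  T4=25  T5=6  T6=39
Waiting(T6) = turnaround − burst = 31 − 7 = 24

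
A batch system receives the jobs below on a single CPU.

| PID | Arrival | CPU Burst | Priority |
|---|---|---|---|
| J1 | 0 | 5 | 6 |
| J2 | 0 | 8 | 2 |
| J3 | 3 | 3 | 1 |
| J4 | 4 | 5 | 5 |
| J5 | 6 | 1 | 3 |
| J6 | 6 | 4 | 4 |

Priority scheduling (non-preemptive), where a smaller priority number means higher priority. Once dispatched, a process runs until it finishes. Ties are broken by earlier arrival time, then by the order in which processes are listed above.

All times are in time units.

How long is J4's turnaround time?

17

Timeline: | J2 0-8 | J3 8-11 | J5 11-12 | J6 12-16 | J4 16-21 | J1 21-26 |
Completion: J1=26  J2=8  J3=11  J4=21  J5=12  J6=16
Turnaround(J4) = completion − arrival = 21 − 4 = 17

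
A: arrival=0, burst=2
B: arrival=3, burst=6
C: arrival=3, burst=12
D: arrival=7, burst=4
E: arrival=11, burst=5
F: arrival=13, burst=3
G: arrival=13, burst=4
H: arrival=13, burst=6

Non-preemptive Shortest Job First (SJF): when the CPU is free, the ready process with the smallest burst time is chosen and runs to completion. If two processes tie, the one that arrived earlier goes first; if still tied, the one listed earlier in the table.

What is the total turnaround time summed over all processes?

Timeline: | A 0-2 | idle 2-3 | B 3-9 | D 9-13 | F 13-16 | G 16-20 | E 20-25 | H 25-31 | C 31-43 |
Completion: A=2  B=9  C=43  D=13  E=25  F=16  G=20  H=31
Turnaround = completion − arrival: A=2, B=6, C=40, D=6, E=14, F=3, G=7, H=18
Total turnaround = 2 + 6 + 40 + 6 + 14 + 3 + 7 + 18 = 96

96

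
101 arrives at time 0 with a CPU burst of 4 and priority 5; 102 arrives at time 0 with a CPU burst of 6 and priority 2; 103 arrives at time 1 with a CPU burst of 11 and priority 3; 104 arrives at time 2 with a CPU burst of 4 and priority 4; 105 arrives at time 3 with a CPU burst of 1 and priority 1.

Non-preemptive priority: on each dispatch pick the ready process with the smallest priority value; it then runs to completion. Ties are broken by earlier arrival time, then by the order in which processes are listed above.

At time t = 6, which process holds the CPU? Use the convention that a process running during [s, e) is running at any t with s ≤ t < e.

Timeline: | 102 0-6 | 105 6-7 | 103 7-18 | 104 18-22 | 101 22-26 |
Completion: 101=26  102=6  103=18  104=22  105=7

105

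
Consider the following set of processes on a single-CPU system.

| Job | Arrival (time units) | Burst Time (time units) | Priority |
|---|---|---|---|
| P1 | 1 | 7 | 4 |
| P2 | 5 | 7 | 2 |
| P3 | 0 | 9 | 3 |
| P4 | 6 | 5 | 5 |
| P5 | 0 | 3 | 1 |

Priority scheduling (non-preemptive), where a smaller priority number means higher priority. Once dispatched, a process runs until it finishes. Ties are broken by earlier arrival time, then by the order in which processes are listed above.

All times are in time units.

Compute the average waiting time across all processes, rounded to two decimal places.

Gantt: | P5 0-3 | P3 3-12 | P2 12-19 | P1 19-26 | P4 26-31 |
Completion: P1=26  P2=19  P3=12  P4=31  P5=3
Waiting times: P1=18, P2=7, P3=3, P4=20, P5=0
Average waiting = (18+7+3+20+0) / 5 = 48/5 = 9.60

9.60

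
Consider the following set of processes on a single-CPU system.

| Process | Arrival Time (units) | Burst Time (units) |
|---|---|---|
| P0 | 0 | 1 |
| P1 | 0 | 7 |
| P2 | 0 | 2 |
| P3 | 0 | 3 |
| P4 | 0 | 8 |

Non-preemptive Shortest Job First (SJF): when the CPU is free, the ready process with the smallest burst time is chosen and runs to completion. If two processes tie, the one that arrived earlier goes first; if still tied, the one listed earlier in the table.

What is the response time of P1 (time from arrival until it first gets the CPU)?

6

Gantt: | P0 0-1 | P2 1-3 | P3 3-6 | P1 6-13 | P4 13-21 |
Completion: P0=1  P1=13  P2=3  P3=6  P4=21
Turnaround (C−A): P0=1  P1=13  P2=3  P3=6  P4=21
Response(P1) = first start − arrival = 6 − 0 = 6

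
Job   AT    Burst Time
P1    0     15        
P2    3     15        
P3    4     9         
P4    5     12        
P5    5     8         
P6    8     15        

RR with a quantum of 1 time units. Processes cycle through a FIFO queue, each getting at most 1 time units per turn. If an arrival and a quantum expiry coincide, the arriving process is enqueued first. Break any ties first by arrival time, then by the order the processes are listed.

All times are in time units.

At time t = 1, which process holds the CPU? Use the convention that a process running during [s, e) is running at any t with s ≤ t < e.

P1

Gantt: | P1 0-3 | P2 3-4 | P1 4-5 | P3 5-6 | P2 6-7 | P4 7-8 | P5 8-9 | P1 9-10 | P3 10-11 | P2 11-12 | P6 12-13 | P4 13-14 | P5 14-15 | P1 15-16 | P3 16-17 | P2 17-18 | P6 18-19 | P4 19-20 | P5 20-21 | P1 21-22 | P3 22-23 | P2 23-24 | P6 24-25 | P4 25-26 | P5 26-27 | P1 27-28 | P3 28-29 | P2 29-30 | P6 30-31 | P4 31-32 | P5 32-33 | P1 33-34 | P3 34-35 | P2 35-36 | P6 36-37 | P4 37-38 | P5 38-39 | P1 39-40 | P3 40-41 | P2 41-42 | P6 42-43 | P4 43-44 | P5 44-45 | P1 45-46 | P3 46-47 | P2 47-48 | P6 48-49 | P4 49-50 | P5 50-51 | P1 51-52 | P3 52-53 | P2 53-54 | P6 54-55 | P4 55-56 | P1 56-57 | P2 57-58 | P6 58-59 | P4 59-60 | P1 60-61 | P2 61-62 | P6 62-63 | P4 63-64 | P1 64-65 | P2 65-66 | P6 66-67 | P4 67-68 | P2 68-69 | P6 69-70 | P2 70-71 | P6 71-74 |
Completion: P1=65  P2=71  P3=53  P4=68  P5=51  P6=74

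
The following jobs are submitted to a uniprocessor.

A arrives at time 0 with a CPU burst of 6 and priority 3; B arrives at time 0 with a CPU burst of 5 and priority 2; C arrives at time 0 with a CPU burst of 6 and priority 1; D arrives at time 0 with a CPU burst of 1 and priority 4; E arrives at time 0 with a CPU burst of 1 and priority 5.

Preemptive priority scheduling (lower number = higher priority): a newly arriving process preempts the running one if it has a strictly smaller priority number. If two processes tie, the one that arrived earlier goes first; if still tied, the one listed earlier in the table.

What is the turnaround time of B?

Timeline: | C 0-6 | B 6-11 | A 11-17 | D 17-18 | E 18-19 |
Completion: A=17  B=11  C=6  D=18  E=19
Turnaround (C−A): A=17  B=11  C=6  D=18  E=19
Turnaround(B) = completion − arrival = 11 − 0 = 11

11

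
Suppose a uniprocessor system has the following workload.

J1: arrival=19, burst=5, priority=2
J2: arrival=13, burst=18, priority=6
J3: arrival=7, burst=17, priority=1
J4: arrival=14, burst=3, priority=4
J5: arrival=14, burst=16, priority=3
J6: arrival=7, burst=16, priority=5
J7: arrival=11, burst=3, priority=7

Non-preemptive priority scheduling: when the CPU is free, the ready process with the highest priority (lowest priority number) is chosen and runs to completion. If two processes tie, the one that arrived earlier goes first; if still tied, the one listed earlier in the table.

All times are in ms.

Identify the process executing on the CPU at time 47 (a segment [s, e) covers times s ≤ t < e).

J4

Schedule: | idle 0-7 | J3 7-24 | J1 24-29 | J5 29-45 | J4 45-48 | J6 48-64 | J2 64-82 | J7 82-85 |
Completion: J1=29  J2=82  J3=24  J4=48  J5=45  J6=64  J7=85
Turnaround (C−A): J1=10  J2=69  J3=17  J4=34  J5=31  J6=57  J7=74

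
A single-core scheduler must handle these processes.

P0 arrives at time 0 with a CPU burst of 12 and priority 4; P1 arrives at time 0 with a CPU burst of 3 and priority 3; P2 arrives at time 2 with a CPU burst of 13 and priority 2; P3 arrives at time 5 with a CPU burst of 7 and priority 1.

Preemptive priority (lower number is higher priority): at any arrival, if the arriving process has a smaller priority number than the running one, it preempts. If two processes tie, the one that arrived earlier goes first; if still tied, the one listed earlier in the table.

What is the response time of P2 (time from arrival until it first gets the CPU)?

0

Gantt: | P1 0-2 | P2 2-5 | P3 5-12 | P2 12-22 | P1 22-23 | P0 23-35 |
Completion: P0=35  P1=23  P2=22  P3=12
Response(P2) = first start − arrival = 2 − 2 = 0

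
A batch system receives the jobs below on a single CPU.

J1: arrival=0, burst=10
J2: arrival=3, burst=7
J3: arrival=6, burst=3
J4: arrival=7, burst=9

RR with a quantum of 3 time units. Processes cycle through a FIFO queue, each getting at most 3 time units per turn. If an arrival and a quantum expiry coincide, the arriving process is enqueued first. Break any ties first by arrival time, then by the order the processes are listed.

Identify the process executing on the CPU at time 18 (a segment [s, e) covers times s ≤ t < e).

J1

Gantt: | J1 0-3 | J2 3-6 | J1 6-9 | J3 9-12 | J2 12-15 | J4 15-18 | J1 18-21 | J2 21-22 | J4 22-25 | J1 25-26 | J4 26-29 |
Completion: J1=26  J2=22  J3=12  J4=29
Turnaround (C−A): J1=26  J2=19  J3=6  J4=22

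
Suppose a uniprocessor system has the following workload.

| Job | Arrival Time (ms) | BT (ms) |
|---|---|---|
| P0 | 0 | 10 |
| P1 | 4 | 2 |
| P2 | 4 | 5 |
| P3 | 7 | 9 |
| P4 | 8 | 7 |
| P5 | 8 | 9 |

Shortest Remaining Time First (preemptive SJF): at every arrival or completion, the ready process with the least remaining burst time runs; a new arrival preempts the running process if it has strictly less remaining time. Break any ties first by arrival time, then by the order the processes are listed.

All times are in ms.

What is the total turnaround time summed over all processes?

Timeline: | P0 0-4 | P1 4-6 | P2 6-11 | P0 11-17 | P4 17-24 | P3 24-33 | P5 33-42 |
Completion: P0=17  P1=6  P2=11  P3=33  P4=24  P5=42
Turnaround (C−A): P0=17  P1=2  P2=7  P3=26  P4=16  P5=34
Turnaround = completion − arrival: P0=17, P1=2, P2=7, P3=26, P4=16, P5=34
Total turnaround = 17 + 2 + 7 + 26 + 16 + 34 = 102

102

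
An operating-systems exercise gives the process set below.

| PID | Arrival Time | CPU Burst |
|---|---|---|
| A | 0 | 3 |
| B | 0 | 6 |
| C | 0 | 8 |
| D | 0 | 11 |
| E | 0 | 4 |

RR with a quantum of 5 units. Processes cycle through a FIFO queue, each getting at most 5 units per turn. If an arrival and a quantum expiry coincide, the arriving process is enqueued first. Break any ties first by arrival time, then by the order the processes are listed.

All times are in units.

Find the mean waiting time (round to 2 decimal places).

14.80

Schedule: | A 0-3 | B 3-8 | C 8-13 | D 13-18 | E 18-22 | B 22-23 | C 23-26 | D 26-32 |
Completion: A=3  B=23  C=26  D=32  E=22
Waiting times: A=0, B=17, C=18, D=21, E=18
Average waiting = (0+17+18+21+18) / 5 = 74/5 = 14.80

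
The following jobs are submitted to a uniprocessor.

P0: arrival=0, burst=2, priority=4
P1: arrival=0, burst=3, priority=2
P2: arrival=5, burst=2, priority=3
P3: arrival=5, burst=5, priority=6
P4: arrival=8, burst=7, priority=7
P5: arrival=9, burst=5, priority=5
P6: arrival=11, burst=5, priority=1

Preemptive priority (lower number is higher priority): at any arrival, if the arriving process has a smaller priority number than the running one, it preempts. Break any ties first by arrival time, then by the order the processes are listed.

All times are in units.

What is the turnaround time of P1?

3

Gantt: | P1 0-3 | P0 3-5 | P2 5-7 | P3 7-9 | P5 9-11 | P6 11-16 | P5 16-19 | P3 19-22 | P4 22-29 |
Completion: P0=5  P1=3  P2=7  P3=22  P4=29  P5=19  P6=16
Turnaround (C−A): P0=5  P1=3  P2=2  P3=17  P4=21  P5=10  P6=5
Turnaround(P1) = completion − arrival = 3 − 0 = 3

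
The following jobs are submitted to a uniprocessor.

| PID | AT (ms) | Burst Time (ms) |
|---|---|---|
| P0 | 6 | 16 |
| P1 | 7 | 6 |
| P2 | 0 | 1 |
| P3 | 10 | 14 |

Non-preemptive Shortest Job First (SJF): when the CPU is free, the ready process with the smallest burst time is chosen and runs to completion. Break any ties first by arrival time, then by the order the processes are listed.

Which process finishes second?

Timeline: | P2 0-1 | idle 1-6 | P0 6-22 | P1 22-28 | P3 28-42 |
Completion: P0=22  P1=28  P2=1  P3=42
Finish order: P2 → P0 → P1 → P3

P0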